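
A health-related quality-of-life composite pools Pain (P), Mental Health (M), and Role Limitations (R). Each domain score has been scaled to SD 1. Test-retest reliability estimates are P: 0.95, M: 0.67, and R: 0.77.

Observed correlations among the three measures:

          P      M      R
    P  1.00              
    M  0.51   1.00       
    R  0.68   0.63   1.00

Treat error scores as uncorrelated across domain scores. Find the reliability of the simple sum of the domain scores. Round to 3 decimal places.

0.908

Var(P+M+R) = 3 + 2·[0.51 + 0.68 + 0.63] = 3 + 3.64 = 6.64.
With uncorrelated errors the cross-covariances are all true-score covariance, so they carry over unchanged; only the diagonal terms shrink to ρᵢσᵢ².
True-score variance = [0.95 + 0.67 + 0.77] + 3.64 = 2.39 + 3.64 = 6.03.
Reliability = 6.03 / 6.64 = 0.908.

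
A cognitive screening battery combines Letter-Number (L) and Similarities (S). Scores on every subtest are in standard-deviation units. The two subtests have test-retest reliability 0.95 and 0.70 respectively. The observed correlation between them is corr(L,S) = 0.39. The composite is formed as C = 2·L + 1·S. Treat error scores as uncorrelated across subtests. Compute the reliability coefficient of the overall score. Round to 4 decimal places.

Var(C) = 2² + 1 + 2·[2·0.39] = 5 + 1.56 = 6.56.
With uncorrelated errors the cross-covariances are all true-score covariance, so they carry over unchanged; only the diagonal terms shrink to ρᵢσᵢ².
True-score variance = [2²·0.95 + 0.70] + 1.56 = 4.5 + 1.56 = 6.06.
Reliability = 6.06 / 6.56 = 0.9238.

0.9238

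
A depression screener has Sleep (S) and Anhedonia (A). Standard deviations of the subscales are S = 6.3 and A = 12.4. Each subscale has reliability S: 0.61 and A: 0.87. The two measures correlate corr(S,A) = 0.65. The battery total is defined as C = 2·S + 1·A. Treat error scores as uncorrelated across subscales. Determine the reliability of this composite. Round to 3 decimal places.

0.841

Var(C) = 2²·6.3² + 12.4² + 2·[2·6.3·12.4·0.65] = 312.52 + 203.112 = 515.632.
Because errors are independent across components, Cov(Tᵢ,Tⱼ) = Cov(Xᵢ,Xⱼ); the off-diagonal part of the true-score variance is the same as above.
True-score variance = [2²·6.3²·0.61 + 12.4²·0.87] + 203.112 = 230.615 + 203.112 = 433.727.
Reliability = 433.727 / 515.632 = 0.841.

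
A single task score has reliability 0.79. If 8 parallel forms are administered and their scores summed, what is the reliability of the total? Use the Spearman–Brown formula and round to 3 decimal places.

ρ_k = kρ / (1 + (k−1)ρ) = 8·0.79 / (1 + 7·0.79) = 6.320 / 6.530 = 0.968.

0.968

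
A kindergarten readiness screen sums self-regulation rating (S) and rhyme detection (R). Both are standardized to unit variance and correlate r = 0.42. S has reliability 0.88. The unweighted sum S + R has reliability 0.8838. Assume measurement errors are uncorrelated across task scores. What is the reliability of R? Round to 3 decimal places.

Var(S+R) = 2 + 2·0.42 = 2.840.
True-score variance = ρ_S + ρ_R + 2·0.42, so 0.8838 = (0.88 + ρ_R + 0.84) / 2.840.
ρ_R = 0.8838·2.840 − 0.88 − 0.84 = 0.790.

0.790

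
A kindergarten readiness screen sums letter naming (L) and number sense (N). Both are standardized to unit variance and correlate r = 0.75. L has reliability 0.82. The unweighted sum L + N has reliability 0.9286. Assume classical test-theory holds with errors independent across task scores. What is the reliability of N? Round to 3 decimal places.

Var(L+N) = 2 + 2·0.75 = 3.500.
True-score variance = ρ_L + ρ_N + 2·0.75, so 0.9286 = (0.82 + ρ_N + 1.50) / 3.500.
ρ_N = 0.9286·3.500 − 0.82 − 1.50 = 0.930.

0.930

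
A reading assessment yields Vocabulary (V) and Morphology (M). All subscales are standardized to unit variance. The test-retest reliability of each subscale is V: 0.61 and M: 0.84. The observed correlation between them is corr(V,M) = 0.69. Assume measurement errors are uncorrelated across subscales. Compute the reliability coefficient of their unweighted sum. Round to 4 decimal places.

Var(V+M) = 2 + 2·[0.69] = 2 + 1.38 = 3.38.
With uncorrelated errors the cross-covariances are all true-score covariance, so they carry over unchanged; only the diagonal terms shrink to ρᵢσᵢ².
True-score variance = [0.61 + 0.84] + 1.38 = 1.45 + 1.38 = 2.83.
Reliability = 2.83 / 3.38 = 0.8373.

0.8373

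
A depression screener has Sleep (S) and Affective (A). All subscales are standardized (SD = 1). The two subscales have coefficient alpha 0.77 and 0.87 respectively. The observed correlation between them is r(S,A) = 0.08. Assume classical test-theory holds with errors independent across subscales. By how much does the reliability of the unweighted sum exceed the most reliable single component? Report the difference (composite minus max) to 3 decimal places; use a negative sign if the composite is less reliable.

-0.037

Var(sum) = 2 + 0.16 = 2.16; true-score variance = 1.64 + 0.16 = 1.8; composite reliability = 0.8333.
Max component reliability = 0.8700.
Difference = 0.8333 − 0.8700 = -0.037.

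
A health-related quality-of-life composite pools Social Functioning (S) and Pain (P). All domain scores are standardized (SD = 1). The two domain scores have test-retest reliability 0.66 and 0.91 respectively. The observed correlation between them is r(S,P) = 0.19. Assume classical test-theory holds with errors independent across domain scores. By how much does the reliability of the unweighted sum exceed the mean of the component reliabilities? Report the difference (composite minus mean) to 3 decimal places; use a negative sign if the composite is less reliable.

0.034

Var(sum) = 2 + 0.38 = 2.38; true-score variance = 1.57 + 0.38 = 1.95; composite reliability = 0.8193.
Mean component reliability = 0.7850.
Difference = 0.8193 − 0.7850 = 0.034.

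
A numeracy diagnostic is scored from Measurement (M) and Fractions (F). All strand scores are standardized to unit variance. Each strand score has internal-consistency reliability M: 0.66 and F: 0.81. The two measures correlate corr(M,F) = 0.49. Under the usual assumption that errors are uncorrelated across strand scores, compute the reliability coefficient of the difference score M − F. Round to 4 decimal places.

Var(M−F) = 1 + 1 − 2·0.49 = 2 − 0.98 = 1.02.
With uncorrelated errors the cross-covariances are all true-score covariance, so they carry over unchanged; only the diagonal terms shrink to ρᵢσᵢ².
True-score variance = [0.66 + 0.81] − 0.98 = 1.47 − 0.98 = 0.49.
Reliability = 0.49 / 1.02 = 0.4804.

0.4804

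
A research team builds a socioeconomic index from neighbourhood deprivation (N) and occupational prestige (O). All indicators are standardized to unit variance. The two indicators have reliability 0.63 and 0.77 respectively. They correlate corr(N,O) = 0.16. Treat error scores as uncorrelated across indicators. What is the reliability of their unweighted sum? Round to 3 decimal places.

0.741

Var(N+O) = 2 + 2·[0.16] = 2 + 0.32 = 2.32.
With uncorrelated errors the cross-covariances are all true-score covariance, so they carry over unchanged; only the diagonal terms shrink to ρᵢσᵢ².
True-score variance = [0.63 + 0.77] + 0.32 = 1.4 + 0.32 = 1.72.
Reliability = 1.72 / 2.32 = 0.741.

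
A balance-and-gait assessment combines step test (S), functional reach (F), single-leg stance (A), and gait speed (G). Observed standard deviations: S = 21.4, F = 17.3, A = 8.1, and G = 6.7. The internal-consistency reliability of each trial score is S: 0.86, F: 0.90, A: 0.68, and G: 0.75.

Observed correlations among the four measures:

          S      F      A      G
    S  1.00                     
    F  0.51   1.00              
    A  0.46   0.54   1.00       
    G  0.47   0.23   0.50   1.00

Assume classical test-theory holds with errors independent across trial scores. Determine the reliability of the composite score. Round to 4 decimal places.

0.9298

Var(S+F+A+G) = 21.4² + 17.3² + 8.1² + 6.7² + 2·[21.4·17.3·0.51 + 21.4·8.1·0.46 + 21.4·6.7·0.47 + 17.3·8.1·0.54 + 17.3·6.7·0.23 + 8.1·6.7·0.50] = 867.75 + 930.803 = 1798.55.
Under uncorrelated errors the observed covariances equal the true-score covariances, so only the own-variance terms attenuate.
True-score variance = [21.4²·0.86 + 17.3²·0.90 + 8.1²·0.68 + 6.7²·0.75] + 930.803 = 741.489 + 930.803 = 1672.29.
Reliability = 1672.29 / 1798.55 = 0.9298.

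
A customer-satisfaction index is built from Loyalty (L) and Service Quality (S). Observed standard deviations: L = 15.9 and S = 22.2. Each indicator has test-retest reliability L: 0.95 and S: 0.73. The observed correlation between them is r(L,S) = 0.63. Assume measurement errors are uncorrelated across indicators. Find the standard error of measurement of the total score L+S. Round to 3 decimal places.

Var(total) = 745.65 + 444.755 = 1190.4.
True-score variance = 599.943 + 444.755 = 1044.7, so reliability = 0.8776.
Error variance = 1190.4 − 1044.7 = 145.707; SEM = √145.707 = 12.071.

12.071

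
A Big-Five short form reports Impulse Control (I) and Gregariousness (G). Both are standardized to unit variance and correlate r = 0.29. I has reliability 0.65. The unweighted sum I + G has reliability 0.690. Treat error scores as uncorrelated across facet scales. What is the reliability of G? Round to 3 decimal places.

0.550

Var(I+G) = 2 + 2·0.29 = 2.580.
True-score variance = ρ_I + ρ_G + 2·0.29, so 0.690 = (0.65 + ρ_G + 0.58) / 2.580.
ρ_G = 0.690·2.580 − 0.65 − 0.58 = 0.550.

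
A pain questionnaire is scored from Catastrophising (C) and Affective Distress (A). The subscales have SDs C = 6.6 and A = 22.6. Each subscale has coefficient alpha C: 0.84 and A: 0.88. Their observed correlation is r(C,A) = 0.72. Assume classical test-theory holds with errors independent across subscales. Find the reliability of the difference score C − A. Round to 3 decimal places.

0.799

Var(C−A) = 6.6² + 22.6² − 2·6.6·22.6·0.72 = 554.32 − 214.79 = 339.53.
Because errors are independent across components, Cov(Tᵢ,Tⱼ) = Cov(Xᵢ,Xⱼ); the off-diagonal part of the true-score variance is the same as above.
True-score variance = [6.6²·0.84 + 22.6²·0.88] − 214.79 = 486.059 − 214.79 = 271.269.
Reliability = 271.269 / 339.53 = 0.799.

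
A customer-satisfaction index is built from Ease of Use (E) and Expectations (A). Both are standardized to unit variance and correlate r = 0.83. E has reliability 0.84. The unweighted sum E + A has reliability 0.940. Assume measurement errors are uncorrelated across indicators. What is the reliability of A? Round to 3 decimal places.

0.940

Var(E+A) = 2 + 2·0.83 = 3.660.
True-score variance = ρ_E + ρ_A + 2·0.83, so 0.940 = (0.84 + ρ_A + 1.66) / 3.660.
ρ_A = 0.940·3.660 − 0.84 − 1.66 = 0.940.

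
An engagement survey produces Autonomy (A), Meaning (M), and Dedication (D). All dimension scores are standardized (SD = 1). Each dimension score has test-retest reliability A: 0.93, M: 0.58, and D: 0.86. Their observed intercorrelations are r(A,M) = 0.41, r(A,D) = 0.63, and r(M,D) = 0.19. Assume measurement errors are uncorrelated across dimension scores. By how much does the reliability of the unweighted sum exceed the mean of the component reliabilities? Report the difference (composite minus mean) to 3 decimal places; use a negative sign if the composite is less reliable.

Var(sum) = 3 + 2.46 = 5.46; true-score variance = 2.37 + 2.46 = 4.83; composite reliability = 0.8846.
Mean component reliability = 0.7900.
Difference = 0.8846 − 0.7900 = 0.095.

0.095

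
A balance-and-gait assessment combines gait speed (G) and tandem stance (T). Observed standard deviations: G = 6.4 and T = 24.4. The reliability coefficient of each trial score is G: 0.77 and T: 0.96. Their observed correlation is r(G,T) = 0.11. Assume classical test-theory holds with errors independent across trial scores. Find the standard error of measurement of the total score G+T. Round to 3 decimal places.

5.765

Var(total) = 636.32 + 34.3552 = 670.675.
True-score variance = 603.085 + 34.3552 = 637.44, so reliability = 0.9504.
Error variance = 670.675 − 637.44 = 33.2352; SEM = √33.2352 = 5.765.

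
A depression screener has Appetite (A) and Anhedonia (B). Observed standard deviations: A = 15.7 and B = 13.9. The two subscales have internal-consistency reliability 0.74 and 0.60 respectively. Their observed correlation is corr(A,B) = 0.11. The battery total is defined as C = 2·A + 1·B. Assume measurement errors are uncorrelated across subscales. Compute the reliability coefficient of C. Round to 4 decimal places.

Var(C) = 2²·15.7² + 13.9² + 2·[2·15.7·13.9·0.11] = 1179.17 + 96.0212 = 1275.19.
With uncorrelated errors the cross-covariances are all true-score covariance, so they carry over unchanged; only the diagonal terms shrink to ρᵢσᵢ².
True-score variance = [2²·15.7²·0.74 + 13.9²·0.60] + 96.0212 = 845.536 + 96.0212 = 941.558.
Reliability = 941.558 / 1275.19 = 0.7384.

0.7384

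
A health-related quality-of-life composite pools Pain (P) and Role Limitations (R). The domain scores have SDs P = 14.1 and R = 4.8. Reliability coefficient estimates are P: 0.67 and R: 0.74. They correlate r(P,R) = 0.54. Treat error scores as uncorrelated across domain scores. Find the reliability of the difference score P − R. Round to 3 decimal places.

0.519

Var(P−R) = 14.1² + 4.8² − 2·14.1·4.8·0.54 = 221.85 − 73.0944 = 148.756.
Under uncorrelated errors the observed covariances equal the true-score covariances, so only the own-variance terms attenuate.
True-score variance = [14.1²·0.67 + 4.8²·0.74] − 73.0944 = 150.252 − 73.0944 = 77.1579.
Reliability = 77.1579 / 148.756 = 0.519.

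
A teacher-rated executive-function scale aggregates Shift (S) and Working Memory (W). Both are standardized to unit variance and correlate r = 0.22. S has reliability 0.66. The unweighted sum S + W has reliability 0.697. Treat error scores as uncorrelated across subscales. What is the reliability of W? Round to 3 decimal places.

0.601

Var(S+W) = 2 + 2·0.22 = 2.440.
True-score variance = ρ_S + ρ_W + 2·0.22, so 0.697 = (0.66 + ρ_W + 0.44) / 2.440.
ρ_W = 0.697·2.440 − 0.66 − 0.44 = 0.601.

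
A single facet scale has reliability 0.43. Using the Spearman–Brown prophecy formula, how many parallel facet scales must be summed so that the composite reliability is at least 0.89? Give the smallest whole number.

k ≥ ρ*(1−ρ₁)/(ρ₁(1−ρ*)) = 0.89·0.57 / (0.43·0.11) = 10.725.
Smallest integer k = 11.

11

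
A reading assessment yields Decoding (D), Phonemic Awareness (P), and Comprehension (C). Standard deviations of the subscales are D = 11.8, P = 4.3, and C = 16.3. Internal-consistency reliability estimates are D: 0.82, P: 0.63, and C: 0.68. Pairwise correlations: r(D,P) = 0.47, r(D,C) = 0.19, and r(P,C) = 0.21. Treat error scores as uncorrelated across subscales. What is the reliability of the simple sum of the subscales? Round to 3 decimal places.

0.796

Var(D+P+C) = 11.8² + 4.3² + 16.3² + 2·[11.8·4.3·0.47 + 11.8·16.3·0.19 + 4.3·16.3·0.21] = 423.42 + 150.223 = 573.643.
Under uncorrelated errors the observed covariances equal the true-score covariances, so only the own-variance terms attenuate.
True-score variance = [11.8²·0.82 + 4.3²·0.63 + 16.3²·0.68] + 150.223 = 306.495 + 150.223 = 456.717.
Reliability = 456.717 / 573.643 = 0.796.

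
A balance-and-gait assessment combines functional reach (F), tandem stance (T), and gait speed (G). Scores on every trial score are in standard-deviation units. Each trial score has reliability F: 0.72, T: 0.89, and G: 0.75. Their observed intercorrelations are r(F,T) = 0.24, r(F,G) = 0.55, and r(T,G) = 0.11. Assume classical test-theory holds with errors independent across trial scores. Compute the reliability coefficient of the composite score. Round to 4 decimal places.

0.8667

Var(F+T+G) = 3 + 2·[0.24 + 0.55 + 0.11] = 3 + 1.8 = 4.8.
Because errors are independent across components, Cov(Tᵢ,Tⱼ) = Cov(Xᵢ,Xⱼ); the off-diagonal part of the true-score variance is the same as above.
True-score variance = [0.72 + 0.89 + 0.75] + 1.8 = 2.36 + 1.8 = 4.16.
Reliability = 4.16 / 4.8 = 0.8667.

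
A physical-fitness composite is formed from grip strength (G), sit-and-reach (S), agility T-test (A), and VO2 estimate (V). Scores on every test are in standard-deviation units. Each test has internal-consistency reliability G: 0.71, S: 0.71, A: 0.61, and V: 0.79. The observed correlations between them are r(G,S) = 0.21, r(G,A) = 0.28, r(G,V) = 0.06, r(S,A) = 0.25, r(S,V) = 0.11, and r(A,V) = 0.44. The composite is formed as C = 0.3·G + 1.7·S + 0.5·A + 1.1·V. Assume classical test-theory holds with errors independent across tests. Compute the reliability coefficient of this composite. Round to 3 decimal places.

0.801

Var(C) = 0.3² + 1.7² + 0.5² + 1.1² + 2·[0.51·0.21 + 0.15·0.28 + 0.33·0.06 + 0.85·0.25 + 1.87·0.11 + 0.55·0.44] = 4.44 + 1.6582 = 6.0982.
Under uncorrelated errors the observed covariances equal the true-score covariances, so only the own-variance terms attenuate.
True-score variance = [0.3²·0.71 + 1.7²·0.71 + 0.5²·0.61 + 1.1²·0.79] + 1.6582 = 3.2242 + 1.6582 = 4.8824.
Reliability = 4.8824 / 6.0982 = 0.801.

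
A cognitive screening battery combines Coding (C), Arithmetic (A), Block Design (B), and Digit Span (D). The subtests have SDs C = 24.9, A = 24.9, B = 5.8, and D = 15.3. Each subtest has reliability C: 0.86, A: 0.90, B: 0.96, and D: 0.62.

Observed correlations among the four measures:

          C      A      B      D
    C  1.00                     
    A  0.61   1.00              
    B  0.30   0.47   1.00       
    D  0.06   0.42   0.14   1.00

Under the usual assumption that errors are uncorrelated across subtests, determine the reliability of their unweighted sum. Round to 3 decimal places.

Var(C+A+B+D) = 24.9² + 24.9² + 5.8² + 15.3² + 2·[24.9·24.9·0.61 + 24.9·5.8·0.30 + 24.9·15.3·0.06 + 24.9·5.8·0.47 + 24.9·15.3·0.42 + 5.8·15.3·0.14] = 1507.75 + 1369.4 = 2877.15.
With uncorrelated errors the cross-covariances are all true-score covariance, so they carry over unchanged; only the diagonal terms shrink to ρᵢσᵢ².
True-score variance = [24.9²·0.86 + 24.9²·0.90 + 5.8²·0.96 + 15.3²·0.62] + 1369.4 = 1268.65 + 1369.4 = 2638.05.
Reliability = 2638.05 / 2877.15 = 0.917.

0.917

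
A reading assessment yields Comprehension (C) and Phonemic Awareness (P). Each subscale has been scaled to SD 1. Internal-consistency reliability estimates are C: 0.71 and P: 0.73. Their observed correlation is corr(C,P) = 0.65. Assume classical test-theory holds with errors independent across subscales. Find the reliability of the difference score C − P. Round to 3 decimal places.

0.200

Var(C−P) = 1 + 1 − 2·0.65 = 2 − 1.3 = 0.7.
Under uncorrelated errors the observed covariances equal the true-score covariances, so only the own-variance terms attenuate.
True-score variance = [0.71 + 0.73] − 1.3 = 1.44 − 1.3 = 0.14.
Reliability = 0.14 / 0.7 = 0.200.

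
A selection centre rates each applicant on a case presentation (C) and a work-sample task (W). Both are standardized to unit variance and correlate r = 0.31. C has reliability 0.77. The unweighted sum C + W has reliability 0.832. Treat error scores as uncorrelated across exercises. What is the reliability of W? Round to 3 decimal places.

Var(C+W) = 2 + 2·0.31 = 2.620.
True-score variance = ρ_C + ρ_W + 2·0.31, so 0.832 = (0.77 + ρ_W + 0.62) / 2.620.
ρ_W = 0.832·2.620 − 0.77 − 0.62 = 0.790.

0.790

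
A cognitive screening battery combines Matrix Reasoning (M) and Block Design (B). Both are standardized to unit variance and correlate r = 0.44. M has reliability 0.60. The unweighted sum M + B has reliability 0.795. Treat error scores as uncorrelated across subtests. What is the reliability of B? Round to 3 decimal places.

0.810

Var(M+B) = 2 + 2·0.44 = 2.880.
True-score variance = ρ_M + ρ_B + 2·0.44, so 0.795 = (0.60 + ρ_B + 0.88) / 2.880.
ρ_B = 0.795·2.880 − 0.60 − 0.88 = 0.810.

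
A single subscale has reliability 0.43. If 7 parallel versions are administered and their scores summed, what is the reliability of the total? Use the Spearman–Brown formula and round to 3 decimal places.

0.841

ρ_k = kρ / (1 + (k−1)ρ) = 7·0.43 / (1 + 6·0.43) = 3.010 / 3.580 = 0.841.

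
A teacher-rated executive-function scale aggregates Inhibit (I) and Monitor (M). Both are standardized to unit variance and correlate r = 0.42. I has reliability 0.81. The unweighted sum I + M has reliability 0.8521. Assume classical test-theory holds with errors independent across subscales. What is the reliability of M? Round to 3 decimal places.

Var(I+M) = 2 + 2·0.42 = 2.840.
True-score variance = ρ_I + ρ_M + 2·0.42, so 0.8521 = (0.81 + ρ_M + 0.84) / 2.840.
ρ_M = 0.8521·2.840 − 0.81 − 0.84 = 0.770.

0.770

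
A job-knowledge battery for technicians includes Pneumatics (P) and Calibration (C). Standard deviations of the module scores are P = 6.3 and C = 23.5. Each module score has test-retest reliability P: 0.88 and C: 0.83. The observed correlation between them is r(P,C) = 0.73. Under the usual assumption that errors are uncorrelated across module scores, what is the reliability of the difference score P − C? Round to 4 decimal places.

0.7375

Var(P−C) = 6.3² + 23.5² − 2·6.3·23.5·0.73 = 591.94 − 216.153 = 375.787.
Under uncorrelated errors the observed covariances equal the true-score covariances, so only the own-variance terms attenuate.
True-score variance = [6.3²·0.88 + 23.5²·0.83] − 216.153 = 493.295 − 216.153 = 277.142.
Reliability = 277.142 / 375.787 = 0.7375.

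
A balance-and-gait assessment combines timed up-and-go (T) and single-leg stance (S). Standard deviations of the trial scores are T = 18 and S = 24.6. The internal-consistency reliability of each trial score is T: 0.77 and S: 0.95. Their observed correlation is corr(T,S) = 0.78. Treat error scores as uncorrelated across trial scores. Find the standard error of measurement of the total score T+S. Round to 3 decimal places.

10.236

Var(total) = 929.16 + 690.768 = 1619.93.
True-score variance = 824.382 + 690.768 = 1515.15, so reliability = 0.9353.
Error variance = 1619.93 − 1515.15 = 104.778; SEM = √104.778 = 10.236.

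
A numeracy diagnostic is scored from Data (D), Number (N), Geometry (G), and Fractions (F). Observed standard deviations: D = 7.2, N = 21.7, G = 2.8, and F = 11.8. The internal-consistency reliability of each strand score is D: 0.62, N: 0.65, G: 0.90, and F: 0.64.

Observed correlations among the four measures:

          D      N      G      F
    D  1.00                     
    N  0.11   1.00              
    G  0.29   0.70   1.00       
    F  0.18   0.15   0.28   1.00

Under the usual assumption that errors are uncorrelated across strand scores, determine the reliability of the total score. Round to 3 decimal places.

Var(D+N+G+F) = 7.2² + 21.7² + 2.8² + 11.8² + 2·[7.2·21.7·0.11 + 7.2·2.8·0.29 + 7.2·11.8·0.18 + 21.7·2.8·0.70 + 21.7·11.8·0.15 + 2.8·11.8·0.28] = 669.81 + 257.036 = 926.846.
With uncorrelated errors the cross-covariances are all true-score covariance, so they carry over unchanged; only the diagonal terms shrink to ρᵢσᵢ².
True-score variance = [7.2²·0.62 + 21.7²·0.65 + 2.8²·0.90 + 11.8²·0.64] + 257.036 = 434.389 + 257.036 = 691.425.
Reliability = 691.425 / 926.846 = 0.746.

0.746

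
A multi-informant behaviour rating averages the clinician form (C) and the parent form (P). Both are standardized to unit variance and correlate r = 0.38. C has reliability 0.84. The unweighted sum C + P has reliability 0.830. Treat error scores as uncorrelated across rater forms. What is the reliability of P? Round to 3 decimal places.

0.691

Var(C+P) = 2 + 2·0.38 = 2.760.
True-score variance = ρ_C + ρ_P + 2·0.38, so 0.830 = (0.84 + ρ_P + 0.76) / 2.760.
ρ_P = 0.830·2.760 − 0.84 − 0.76 = 0.691.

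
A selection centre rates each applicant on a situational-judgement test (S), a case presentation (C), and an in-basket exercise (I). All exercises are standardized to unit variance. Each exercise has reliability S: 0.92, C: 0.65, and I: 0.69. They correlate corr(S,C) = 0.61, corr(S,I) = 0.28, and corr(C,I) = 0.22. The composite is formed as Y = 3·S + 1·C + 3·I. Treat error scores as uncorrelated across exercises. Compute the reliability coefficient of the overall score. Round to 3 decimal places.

Var(Y) = 3² + 1 + 3² + 2·[3·0.61 + 9·0.28 + 3·0.22] = 19 + 10.02 = 29.02.
Under uncorrelated errors the observed covariances equal the true-score covariances, so only the own-variance terms attenuate.
True-score variance = [3²·0.92 + 0.65 + 3²·0.69] + 10.02 = 15.14 + 10.02 = 25.16.
Reliability = 25.16 / 29.02 = 0.867.

0.867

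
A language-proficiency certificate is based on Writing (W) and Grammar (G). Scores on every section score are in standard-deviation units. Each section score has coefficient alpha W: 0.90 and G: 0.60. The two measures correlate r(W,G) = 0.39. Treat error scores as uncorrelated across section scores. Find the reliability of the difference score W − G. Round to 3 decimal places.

Var(W−G) = 1 + 1 − 2·0.39 = 2 − 0.78 = 1.22.
With uncorrelated errors the cross-covariances are all true-score covariance, so they carry over unchanged; only the diagonal terms shrink to ρᵢσᵢ².
True-score variance = [0.90 + 0.60] − 0.78 = 1.5 − 0.78 = 0.72.
Reliability = 0.72 / 1.22 = 0.590.

0.590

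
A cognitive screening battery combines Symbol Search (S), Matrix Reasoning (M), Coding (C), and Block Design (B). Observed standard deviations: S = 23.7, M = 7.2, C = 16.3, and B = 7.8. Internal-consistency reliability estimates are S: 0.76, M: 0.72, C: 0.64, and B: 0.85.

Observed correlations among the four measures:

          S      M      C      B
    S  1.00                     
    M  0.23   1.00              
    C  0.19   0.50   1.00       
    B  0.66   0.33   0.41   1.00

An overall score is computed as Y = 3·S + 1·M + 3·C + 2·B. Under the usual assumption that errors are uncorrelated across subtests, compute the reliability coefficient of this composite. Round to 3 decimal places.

Var(Y) = 3²·23.7² + 7.2² + 3²·16.3² + 2²·7.8² + 2·[3·23.7·7.2·0.23 + 9·23.7·16.3·0.19 + 6·23.7·7.8·0.66 + 3·7.2·16.3·0.50 + 2·7.2·7.8·0.33 + 6·16.3·7.8·0.41] = 7741.62 + 4072.49 = 11814.1.
Under uncorrelated errors the observed covariances equal the true-score covariances, so only the own-variance terms attenuate.
True-score variance = [3²·23.7²·0.76 + 7.2²·0.72 + 3²·16.3²·0.64 + 2²·7.8²·0.85] + 4072.49 = 5616.51 + 4072.49 = 9689.01.
Reliability = 9689.01 / 11814.1 = 0.820.

0.820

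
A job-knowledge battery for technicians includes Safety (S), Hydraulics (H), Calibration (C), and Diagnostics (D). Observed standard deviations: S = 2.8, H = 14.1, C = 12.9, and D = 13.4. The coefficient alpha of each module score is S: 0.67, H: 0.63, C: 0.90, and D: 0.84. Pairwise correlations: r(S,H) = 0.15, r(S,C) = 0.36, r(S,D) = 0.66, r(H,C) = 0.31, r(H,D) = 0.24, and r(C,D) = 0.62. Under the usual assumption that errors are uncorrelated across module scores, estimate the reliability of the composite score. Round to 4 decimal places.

0.8851

Var(S+H+C+D) = 2.8² + 14.1² + 12.9² + 13.4² + 2·[2.8·14.1·0.15 + 2.8·12.9·0.36 + 2.8·13.4·0.66 + 14.1·12.9·0.31 + 14.1·13.4·0.24 + 12.9·13.4·0.62] = 552.62 + 505.186 = 1057.81.
Under uncorrelated errors the observed covariances equal the true-score covariances, so only the own-variance terms attenuate.
True-score variance = [2.8²·0.67 + 14.1²·0.63 + 12.9²·0.90 + 13.4²·0.84] + 505.186 = 431.103 + 505.186 = 936.289.
Reliability = 936.289 / 1057.81 = 0.8851.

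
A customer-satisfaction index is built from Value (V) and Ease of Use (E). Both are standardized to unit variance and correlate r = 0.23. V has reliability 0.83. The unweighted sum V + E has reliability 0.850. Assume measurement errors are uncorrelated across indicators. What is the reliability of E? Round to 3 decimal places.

Var(V+E) = 2 + 2·0.23 = 2.460.
True-score variance = ρ_V + ρ_E + 2·0.23, so 0.850 = (0.83 + ρ_E + 0.46) / 2.460.
ρ_E = 0.850·2.460 − 0.83 − 0.46 = 0.801.

0.801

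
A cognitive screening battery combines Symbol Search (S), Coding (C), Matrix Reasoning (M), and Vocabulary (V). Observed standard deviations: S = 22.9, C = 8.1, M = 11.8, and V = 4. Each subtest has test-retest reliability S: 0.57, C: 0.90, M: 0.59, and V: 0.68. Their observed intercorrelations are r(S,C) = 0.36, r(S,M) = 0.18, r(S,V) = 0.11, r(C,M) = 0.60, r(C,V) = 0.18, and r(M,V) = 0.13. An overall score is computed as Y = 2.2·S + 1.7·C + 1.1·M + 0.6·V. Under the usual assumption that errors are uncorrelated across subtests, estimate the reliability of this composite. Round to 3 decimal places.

Var(Y) = 2.2²·22.9² + 1.7²·8.1² + 1.1²·11.8² + 0.6²·4² + 2·[3.74·22.9·8.1·0.36 + 2.42·22.9·11.8·0.18 + 1.32·22.9·4·0.11 + 1.87·8.1·11.8·0.60 + 1.02·8.1·4·0.18 + 0.66·11.8·4·0.13] = 2902 + 995.982 = 3897.98.
With uncorrelated errors the cross-covariances are all true-score covariance, so they carry over unchanged; only the diagonal terms shrink to ρᵢσᵢ².
True-score variance = [2.2²·22.9²·0.57 + 1.7²·8.1²·0.90 + 1.1²·11.8²·0.59 + 0.6²·4²·0.68] + 995.982 = 1720.71 + 995.982 = 2716.7.
Reliability = 2716.7 / 3897.98 = 0.697.

0.697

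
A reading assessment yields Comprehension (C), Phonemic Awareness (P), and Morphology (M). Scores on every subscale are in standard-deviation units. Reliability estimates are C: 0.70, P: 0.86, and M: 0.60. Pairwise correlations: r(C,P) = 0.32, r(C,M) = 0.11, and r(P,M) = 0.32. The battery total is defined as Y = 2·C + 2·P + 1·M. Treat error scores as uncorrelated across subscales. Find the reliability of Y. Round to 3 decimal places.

Var(Y) = 2² + 2² + 1 + 2·[4·0.32 + 2·0.11 + 2·0.32] = 9 + 4.28 = 13.28.
With uncorrelated errors the cross-covariances are all true-score covariance, so they carry over unchanged; only the diagonal terms shrink to ρᵢσᵢ².
True-score variance = [2²·0.70 + 2²·0.86 + 0.60] + 4.28 = 6.84 + 4.28 = 11.12.
Reliability = 11.12 / 13.28 = 0.837.

0.837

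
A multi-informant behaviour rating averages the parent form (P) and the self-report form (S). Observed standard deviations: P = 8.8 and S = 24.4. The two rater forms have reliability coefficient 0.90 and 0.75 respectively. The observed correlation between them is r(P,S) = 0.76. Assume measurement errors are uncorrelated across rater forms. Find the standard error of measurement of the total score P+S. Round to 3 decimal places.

12.513

Var(total) = 672.8 + 326.374 = 999.174.
True-score variance = 516.216 + 326.374 = 842.59, so reliability = 0.8433.
Error variance = 999.174 − 842.59 = 156.584; SEM = √156.584 = 12.513.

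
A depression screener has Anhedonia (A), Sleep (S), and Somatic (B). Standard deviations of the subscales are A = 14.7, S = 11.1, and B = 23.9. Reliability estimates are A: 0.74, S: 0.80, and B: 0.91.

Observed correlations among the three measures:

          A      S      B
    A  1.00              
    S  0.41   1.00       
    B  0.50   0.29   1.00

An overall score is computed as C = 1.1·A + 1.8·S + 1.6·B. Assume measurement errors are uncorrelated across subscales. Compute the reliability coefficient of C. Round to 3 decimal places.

Var(C) = 1.1²·14.7² + 1.8²·11.1² + 1.6²·23.9² + 2·[1.98·14.7·11.1·0.41 + 1.76·14.7·23.9·0.50 + 2.88·11.1·23.9·0.29] = 2122.97 + 1326.4 = 3449.37.
Because errors are independent across components, Cov(Tᵢ,Tⱼ) = Cov(Xᵢ,Xⱼ); the off-diagonal part of the true-score variance is the same as above.
True-score variance = [1.1²·14.7²·0.74 + 1.8²·11.1²·0.80 + 1.6²·23.9²·0.91] + 1326.4 = 1843.54 + 1326.4 = 3169.94.
Reliability = 3169.94 / 3449.37 = 0.919.

0.919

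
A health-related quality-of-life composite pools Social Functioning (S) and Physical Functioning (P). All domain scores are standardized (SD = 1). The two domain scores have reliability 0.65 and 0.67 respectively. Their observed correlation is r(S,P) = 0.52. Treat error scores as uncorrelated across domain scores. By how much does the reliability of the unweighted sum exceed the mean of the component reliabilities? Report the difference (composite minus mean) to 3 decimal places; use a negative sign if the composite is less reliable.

Var(sum) = 2 + 1.04 = 3.04; true-score variance = 1.32 + 1.04 = 2.36; composite reliability = 0.7763.
Mean component reliability = 0.6600.
Difference = 0.7763 − 0.6600 = 0.116.

0.116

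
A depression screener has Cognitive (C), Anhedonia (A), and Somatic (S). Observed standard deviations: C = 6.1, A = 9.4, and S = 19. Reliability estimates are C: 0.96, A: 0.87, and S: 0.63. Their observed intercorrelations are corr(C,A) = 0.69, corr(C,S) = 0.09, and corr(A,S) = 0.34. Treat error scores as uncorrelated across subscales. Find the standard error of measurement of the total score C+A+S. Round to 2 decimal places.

Var(total) = 486.57 + 221.439 = 708.009.
True-score variance = 340.025 + 221.439 = 561.464, so reliability = 0.7930.
Error variance = 708.009 − 561.464 = 146.545; SEM = √146.545 = 12.11.

12.11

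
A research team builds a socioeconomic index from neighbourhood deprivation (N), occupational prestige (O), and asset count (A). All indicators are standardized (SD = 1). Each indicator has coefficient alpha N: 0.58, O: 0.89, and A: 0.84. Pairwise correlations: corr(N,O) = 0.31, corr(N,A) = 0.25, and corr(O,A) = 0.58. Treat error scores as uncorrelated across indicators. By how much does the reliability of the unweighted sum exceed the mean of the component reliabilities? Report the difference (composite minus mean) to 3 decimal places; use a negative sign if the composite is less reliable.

0.099

Var(sum) = 3 + 2.28 = 5.28; true-score variance = 2.31 + 2.28 = 4.59; composite reliability = 0.8693.
Mean component reliability = 0.7700.
Difference = 0.8693 − 0.7700 = 0.099.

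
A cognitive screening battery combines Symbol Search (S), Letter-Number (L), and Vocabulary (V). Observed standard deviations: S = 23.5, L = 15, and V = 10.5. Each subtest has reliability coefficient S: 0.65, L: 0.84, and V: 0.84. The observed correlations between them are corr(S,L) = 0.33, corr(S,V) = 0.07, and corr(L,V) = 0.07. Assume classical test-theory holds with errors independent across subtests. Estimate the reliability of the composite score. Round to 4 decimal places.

0.7902

Var(S+L+V) = 23.5² + 15² + 10.5² + 2·[23.5·15·0.33 + 23.5·10.5·0.07 + 15·10.5·0.07] = 887.5 + 289.245 = 1176.74.
Because errors are independent across components, Cov(Tᵢ,Tⱼ) = Cov(Xᵢ,Xⱼ); the off-diagonal part of the true-score variance is the same as above.
True-score variance = [23.5²·0.65 + 15²·0.84 + 10.5²·0.84] + 289.245 = 640.572 + 289.245 = 929.817.
Reliability = 929.817 / 1176.74 = 0.7902.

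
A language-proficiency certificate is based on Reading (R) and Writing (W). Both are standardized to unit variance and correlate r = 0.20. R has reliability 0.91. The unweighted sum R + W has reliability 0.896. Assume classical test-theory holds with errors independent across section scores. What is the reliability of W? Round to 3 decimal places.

0.840

Var(R+W) = 2 + 2·0.20 = 2.400.
True-score variance = ρ_R + ρ_W + 2·0.20, so 0.896 = (0.91 + ρ_W + 0.40) / 2.400.
ρ_W = 0.896·2.400 − 0.91 − 0.40 = 0.840.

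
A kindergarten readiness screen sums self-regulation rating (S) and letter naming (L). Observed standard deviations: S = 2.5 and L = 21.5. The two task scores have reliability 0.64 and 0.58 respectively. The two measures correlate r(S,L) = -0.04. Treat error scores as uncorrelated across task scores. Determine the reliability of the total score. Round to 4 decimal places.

0.5769

Var(S+L) = 2.5² + 21.5² + 2·[2.5·21.5·(-0.04)] = 468.5 − 4.3 = 464.2.
Because errors are independent across components, Cov(Tᵢ,Tⱼ) = Cov(Xᵢ,Xⱼ); the off-diagonal part of the true-score variance is the same as above.
True-score variance = [2.5²·0.64 + 21.5²·0.58] − 4.3 = 272.105 − 4.3 = 267.805.
Reliability = 267.805 / 464.2 = 0.5769.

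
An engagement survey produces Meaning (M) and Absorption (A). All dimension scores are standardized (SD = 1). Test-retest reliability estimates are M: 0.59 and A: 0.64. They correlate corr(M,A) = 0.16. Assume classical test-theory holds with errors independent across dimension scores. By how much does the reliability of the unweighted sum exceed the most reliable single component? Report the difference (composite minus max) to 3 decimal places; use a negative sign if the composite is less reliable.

0.028

Var(sum) = 2 + 0.32 = 2.32; true-score variance = 1.23 + 0.32 = 1.55; composite reliability = 0.6681.
Max component reliability = 0.6400.
Difference = 0.6681 − 0.6400 = 0.028.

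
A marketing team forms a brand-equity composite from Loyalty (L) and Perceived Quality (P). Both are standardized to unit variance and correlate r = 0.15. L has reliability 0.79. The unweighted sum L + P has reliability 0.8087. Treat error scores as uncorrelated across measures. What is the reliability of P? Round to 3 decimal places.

0.770

Var(L+P) = 2 + 2·0.15 = 2.300.
True-score variance = ρ_L + ρ_P + 2·0.15, so 0.8087 = (0.79 + ρ_P + 0.30) / 2.300.
ρ_P = 0.8087·2.300 − 0.79 − 0.30 = 0.770.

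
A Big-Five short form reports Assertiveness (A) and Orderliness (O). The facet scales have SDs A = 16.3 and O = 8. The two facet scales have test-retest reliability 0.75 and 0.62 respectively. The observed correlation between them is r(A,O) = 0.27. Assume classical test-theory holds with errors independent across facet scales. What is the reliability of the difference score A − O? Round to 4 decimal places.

0.6500

Var(A−O) = 16.3² + 8² − 2·16.3·8·0.27 = 329.69 − 70.416 = 259.274.
Because errors are independent across components, Cov(Tᵢ,Tⱼ) = Cov(Xᵢ,Xⱼ); the off-diagonal part of the true-score variance is the same as above.
True-score variance = [16.3²·0.75 + 8²·0.62] − 70.416 = 238.947 − 70.416 = 168.531.
Reliability = 168.531 / 259.274 = 0.6500.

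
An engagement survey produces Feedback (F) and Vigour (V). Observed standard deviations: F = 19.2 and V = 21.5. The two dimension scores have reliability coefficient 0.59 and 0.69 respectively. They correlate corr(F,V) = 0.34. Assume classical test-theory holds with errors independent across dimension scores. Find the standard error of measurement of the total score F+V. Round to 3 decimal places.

Var(total) = 830.89 + 280.704 = 1111.59.
True-score variance = 536.45 + 280.704 = 817.154, so reliability = 0.7351.
Error variance = 1111.59 − 817.154 = 294.44; SEM = √294.44 = 17.159.

17.159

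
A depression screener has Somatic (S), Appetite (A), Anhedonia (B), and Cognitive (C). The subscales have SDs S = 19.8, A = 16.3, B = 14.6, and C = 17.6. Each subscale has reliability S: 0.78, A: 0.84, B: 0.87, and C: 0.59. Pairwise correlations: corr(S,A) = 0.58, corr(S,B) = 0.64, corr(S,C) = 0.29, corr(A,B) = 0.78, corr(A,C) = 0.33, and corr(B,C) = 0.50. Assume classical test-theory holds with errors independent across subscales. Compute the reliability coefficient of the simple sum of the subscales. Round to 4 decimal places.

Var(S+A+B+C) = 19.8² + 16.3² + 14.6² + 17.6² + 2·[19.8·16.3·0.58 + 19.8·14.6·0.64 + 19.8·17.6·0.29 + 16.3·14.6·0.78 + 16.3·17.6·0.33 + 14.6·17.6·0.50] = 1180.65 + 1764.07 = 2944.72.
With uncorrelated errors the cross-covariances are all true-score covariance, so they carry over unchanged; only the diagonal terms shrink to ρᵢσᵢ².
True-score variance = [19.8²·0.78 + 16.3²·0.84 + 14.6²·0.87 + 17.6²·0.59] + 1764.07 = 897.178 + 1764.07 = 2661.25.
Reliability = 2661.25 / 2944.72 = 0.9037.

0.9037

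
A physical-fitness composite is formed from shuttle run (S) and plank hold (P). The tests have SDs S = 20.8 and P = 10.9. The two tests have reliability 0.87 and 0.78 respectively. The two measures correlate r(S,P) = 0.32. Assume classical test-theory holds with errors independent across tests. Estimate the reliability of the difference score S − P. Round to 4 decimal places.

Var(S−P) = 20.8² + 10.9² − 2·20.8·10.9·0.32 = 551.45 − 145.101 = 406.349.
With uncorrelated errors the cross-covariances are all true-score covariance, so they carry over unchanged; only the diagonal terms shrink to ρᵢσᵢ².
True-score variance = [20.8²·0.87 + 10.9²·0.78] − 145.101 = 469.069 − 145.101 = 323.968.
Reliability = 323.968 / 406.349 = 0.7973.

0.7973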